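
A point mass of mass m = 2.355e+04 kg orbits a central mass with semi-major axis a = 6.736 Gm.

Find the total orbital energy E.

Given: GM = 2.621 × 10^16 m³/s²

Convert to SI: a = 6.736 Gm = 6.736e+09 m.
E = −GMm / (2a).
E = −2.621e+16 · 2.355e+04 / (2 · 6.736e+09) J ≈ -4.582e+10 J = -45.82 GJ.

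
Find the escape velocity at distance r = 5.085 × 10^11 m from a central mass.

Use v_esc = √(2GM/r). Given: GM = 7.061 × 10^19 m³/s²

Escape velocity comes from setting total energy to zero: ½v² − GM/r = 0 ⇒ v_esc = √(2GM / r).
v_esc = √(2 · 7.061e+19 / 5.085e+11) m/s ≈ 1.666e+04 m/s = 16.66 km/s.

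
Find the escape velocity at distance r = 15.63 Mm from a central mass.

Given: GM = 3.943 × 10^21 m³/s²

Convert to SI: r = 15.63 Mm = 1.563e+07 m.
Escape velocity comes from setting total energy to zero: ½v² − GM/r = 0 ⇒ v_esc = √(2GM / r).
v_esc = √(2 · 3.943e+21 / 1.563e+07) m/s ≈ 2.246e+07 m/s = 2.246e+04 km/s.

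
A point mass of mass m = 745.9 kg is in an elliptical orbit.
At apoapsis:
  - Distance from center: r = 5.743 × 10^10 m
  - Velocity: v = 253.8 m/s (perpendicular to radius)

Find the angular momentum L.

Since v is perpendicular to r, L = m · v · r.
L = 745.9 · 253.8 · 5.743e+10 kg·m²/s ≈ 1.087e+16 kg·m²/s.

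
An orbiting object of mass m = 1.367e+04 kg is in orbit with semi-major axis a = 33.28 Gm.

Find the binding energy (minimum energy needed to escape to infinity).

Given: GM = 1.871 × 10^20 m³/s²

Convert to SI: a = 33.28 Gm = 3.328e+10 m.
Total orbital energy is E = −GMm/(2a); binding energy is E_bind = −E = GMm/(2a).
E_bind = 1.871e+20 · 1.367e+04 / (2 · 3.328e+10) J ≈ 3.843e+13 J = 38.43 TJ.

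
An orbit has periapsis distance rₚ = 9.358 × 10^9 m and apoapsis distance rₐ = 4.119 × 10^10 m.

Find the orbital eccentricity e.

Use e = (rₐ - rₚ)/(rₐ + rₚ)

e = (rₐ − rₚ) / (rₐ + rₚ).
e = (4.119e+10 − 9.358e+09) / (4.119e+10 + 9.358e+09) = 3.1832e+10 / 5.0548e+10 ≈ 0.6297.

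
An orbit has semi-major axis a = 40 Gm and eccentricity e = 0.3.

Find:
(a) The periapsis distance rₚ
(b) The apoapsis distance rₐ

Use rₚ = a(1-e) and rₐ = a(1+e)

Convert to SI: a = 40 Gm = 4e+10 m.
(a) rₚ = a(1 − e) = 4e+10 · (1 − 0.3) = 4e+10 · 0.7 ≈ 2.8e+10 m = 28 Gm.
(b) rₐ = a(1 + e) = 4e+10 · (1 + 0.3) = 4e+10 · 1.3 ≈ 5.2e+10 m = 52 Gm.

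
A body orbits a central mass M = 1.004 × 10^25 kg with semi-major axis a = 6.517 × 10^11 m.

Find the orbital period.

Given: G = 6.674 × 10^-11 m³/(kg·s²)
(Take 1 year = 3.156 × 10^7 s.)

GM = G · M = 6.674e-11 · 1.004e+25 = 6.7007e+14 m³/s².
Kepler's third law: T = 2π √(a³ / GM).
Substituting a = 6.517e+11 m and GM = 6.7007e+14 m³/s²:
T = 2π √((6.517e+11)³ / 6.7007e+14) s
T ≈ 1.277e+11 s = 4046 years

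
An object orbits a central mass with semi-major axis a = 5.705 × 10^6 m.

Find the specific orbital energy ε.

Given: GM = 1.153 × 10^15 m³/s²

ε = −GM / (2a).
ε = −1.153e+15 / (2 · 5.705e+06) J/kg ≈ -1.011e+08 J/kg = -101.1 MJ/kg.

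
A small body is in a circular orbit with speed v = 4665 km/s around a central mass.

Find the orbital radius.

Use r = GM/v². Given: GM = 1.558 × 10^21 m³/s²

Convert to SI: v = 4665 km/s = 4.665e+06 m/s.
For a circular orbit, v² = GM / r, so r = GM / v².
r = 1.558e+21 / (4.665e+06)² m ≈ 7.159e+07 m = 7.159 × 10^7 m.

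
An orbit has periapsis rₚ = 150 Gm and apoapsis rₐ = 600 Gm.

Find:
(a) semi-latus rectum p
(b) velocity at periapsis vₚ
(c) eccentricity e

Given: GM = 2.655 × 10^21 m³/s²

Convert to SI: rₚ = 150 Gm = 1.5e+11 m; rₐ = 600 Gm = 6e+11 m.
(a) From a = (rₚ + rₐ)/2 = 3.75e+11 m and e = (rₐ − rₚ)/(rₐ + rₚ) = 0.6, p = a(1 − e²) = 3.75e+11 · (1 − (0.6)²) ≈ 2.4e+11 m
(b) With a = (rₚ + rₐ)/2 = 3.75e+11 m, vₚ = √(GM (2/rₚ − 1/a)) = √(2.655e+21 · (2/1.5e+11 − 1/3.75e+11)) m/s ≈ 1.683e+05 m/s
(c) e = (rₐ − rₚ)/(rₐ + rₚ) = (6e+11 − 1.5e+11)/(6e+11 + 1.5e+11) ≈ 0.6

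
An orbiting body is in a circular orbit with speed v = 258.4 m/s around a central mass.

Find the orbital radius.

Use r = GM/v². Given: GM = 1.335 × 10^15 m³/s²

For a circular orbit, v² = GM / r, so r = GM / v².
r = 1.335e+15 / (258.4)² m ≈ 1.999e+10 m = 19.99 Gm.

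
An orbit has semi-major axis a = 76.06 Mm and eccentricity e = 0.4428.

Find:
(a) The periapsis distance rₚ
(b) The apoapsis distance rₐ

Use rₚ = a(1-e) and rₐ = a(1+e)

Convert to SI: a = 76.06 Mm = 7.606e+07 m.
(a) rₚ = a(1 − e) = 7.606e+07 · (1 − 0.4428) = 7.606e+07 · 0.5572 ≈ 4.238e+07 m = 42.38 Mm.
(b) rₐ = a(1 + e) = 7.606e+07 · (1 + 0.4428) = 7.606e+07 · 1.4428 ≈ 1.097e+08 m = 109.7 Mm.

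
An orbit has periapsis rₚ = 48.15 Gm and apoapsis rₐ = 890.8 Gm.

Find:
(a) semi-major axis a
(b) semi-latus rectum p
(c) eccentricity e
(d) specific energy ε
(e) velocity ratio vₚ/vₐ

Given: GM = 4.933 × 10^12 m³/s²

Convert to SI: rₚ = 48.15 Gm = 4.815e+10 m; rₐ = 890.8 Gm = 8.908e+11 m.
(a) a = (rₚ + rₐ)/2 = (4.815e+10 + 8.908e+11)/2 ≈ 4.695e+11 m
(b) From a = (rₚ + rₐ)/2 = 4.69475e+11 m and e = (rₐ − rₚ)/(rₐ + rₚ) = 0.897439, p = a(1 − e²) = 4.69475e+11 · (1 − (0.897439)²) ≈ 9.136e+10 m
(c) e = (rₐ − rₚ)/(rₐ + rₚ) = (8.908e+11 − 4.815e+10)/(8.908e+11 + 4.815e+10) ≈ 0.8974
(d) With a = (rₚ + rₐ)/2 = 4.69475e+11 m, ε = −GM/(2a) = −4.933e+12/(2 · 4.69475e+11) J/kg ≈ -5.254 J/kg
(e) Conservation of angular momentum (rₚvₚ = rₐvₐ) gives vₚ/vₐ = rₐ/rₚ = 8.908e+11/4.815e+10 ≈ 18.5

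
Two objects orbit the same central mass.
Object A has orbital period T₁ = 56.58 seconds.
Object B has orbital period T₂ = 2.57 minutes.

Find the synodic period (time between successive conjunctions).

Convert to SI: T₂ = 2.57 minutes = 154.2 s.
T_syn = |T₁ · T₂ / (T₁ − T₂)|.
T_syn = |56.58 · 154.2 / (56.58 − 154.2)| s ≈ 89.37 s = 1.49 minutes.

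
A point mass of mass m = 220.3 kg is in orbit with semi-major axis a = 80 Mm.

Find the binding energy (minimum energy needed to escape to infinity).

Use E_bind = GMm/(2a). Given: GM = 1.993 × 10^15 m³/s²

Convert to SI: a = 80 Mm = 8e+07 m.
Total orbital energy is E = −GMm/(2a); binding energy is E_bind = −E = GMm/(2a).
E_bind = 1.993e+15 · 220.3 / (2 · 8e+07) J ≈ 2.744e+09 J = 2.744 GJ.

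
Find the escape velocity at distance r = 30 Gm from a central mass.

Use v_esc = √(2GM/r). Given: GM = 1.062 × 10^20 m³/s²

Convert to SI: r = 30 Gm = 3e+10 m.
Escape velocity comes from setting total energy to zero: ½v² − GM/r = 0 ⇒ v_esc = √(2GM / r).
v_esc = √(2 · 1.062e+20 / 3e+10) m/s ≈ 8.414e+04 m/s = 84.14 km/s.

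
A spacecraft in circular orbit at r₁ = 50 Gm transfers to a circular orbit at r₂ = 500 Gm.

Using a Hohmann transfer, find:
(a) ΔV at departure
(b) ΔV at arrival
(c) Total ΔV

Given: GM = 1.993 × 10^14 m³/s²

Convert to SI: r₁ = 50 Gm = 5e+10 m; r₂ = 500 Gm = 5e+11 m.
Transfer semi-major axis: a_t = (r₁ + r₂)/2 = (5e+10 + 5e+11)/2 = 2.75e+11 m.
Circular speeds: v₁ = √(GM/r₁) = 63.1348 m/s, v₂ = √(GM/r₂) = 19.965 m/s.
Transfer speeds (vis-viva v² = GM(2/r − 1/a_t)): v₁ᵗ = 85.1309 m/s, v₂ᵗ = 8.51309 m/s.
(a) ΔV₁ = |v₁ᵗ − v₁| ≈ 22 m/s = 22 m/s.
(b) ΔV₂ = |v₂ − v₂ᵗ| ≈ 11.45 m/s = 11.45 m/s.
(c) ΔV_total = ΔV₁ + ΔV₂ ≈ 33.45 m/s = 33.45 m/s.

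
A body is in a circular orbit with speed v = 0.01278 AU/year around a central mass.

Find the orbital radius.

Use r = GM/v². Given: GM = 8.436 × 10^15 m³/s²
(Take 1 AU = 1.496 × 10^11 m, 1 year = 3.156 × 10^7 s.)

Convert to SI: v = 0.01278 AU/year = 60.5795 m/s.
For a circular orbit, v² = GM / r, so r = GM / v².
r = 8.436e+15 / (60.5795)² m ≈ 2.299e+12 m = 15.37 AU.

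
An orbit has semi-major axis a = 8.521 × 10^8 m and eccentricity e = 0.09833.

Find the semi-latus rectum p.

p = a (1 − e²).
p = 8.521e+08 · (1 − (0.09833)²) = 8.521e+08 · 0.990331 ≈ 8.439e+08 m = 8.439 × 10^8 m.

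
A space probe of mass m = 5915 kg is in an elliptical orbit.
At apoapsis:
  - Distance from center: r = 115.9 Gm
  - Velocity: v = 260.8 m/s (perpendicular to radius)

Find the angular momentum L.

Convert to SI: r = 115.9 Gm = 1.159e+11 m.
Since v is perpendicular to r, L = m · v · r.
L = 5915 · 260.8 · 1.159e+11 kg·m²/s ≈ 1.788e+17 kg·m²/s.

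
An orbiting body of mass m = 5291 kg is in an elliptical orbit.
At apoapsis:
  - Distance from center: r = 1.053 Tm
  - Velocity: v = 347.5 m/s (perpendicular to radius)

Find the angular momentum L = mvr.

Convert to SI: r = 1.053 Tm = 1.053e+12 m.
Since v is perpendicular to r, L = m · v · r.
L = 5291 · 347.5 · 1.053e+12 kg·m²/s ≈ 1.936e+18 kg·m²/s.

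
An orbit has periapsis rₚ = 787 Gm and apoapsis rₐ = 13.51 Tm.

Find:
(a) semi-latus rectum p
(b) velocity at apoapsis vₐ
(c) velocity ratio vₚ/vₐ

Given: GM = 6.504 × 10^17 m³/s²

Convert to SI: rₚ = 787 Gm = 7.87e+11 m; rₐ = 13.51 Tm = 1.351e+13 m.
(a) From a = (rₚ + rₐ)/2 = 7.1485e+12 m and e = (rₐ − rₚ)/(rₐ + rₚ) = 0.889907, p = a(1 − e²) = 7.1485e+12 · (1 − (0.889907)²) ≈ 1.487e+12 m
(b) With a = (rₚ + rₐ)/2 = 7.1485e+12 m, vₐ = √(GM (2/rₐ − 1/a)) = √(6.504e+17 · (2/1.351e+13 − 1/7.1485e+12)) m/s ≈ 72.8 m/s
(c) Conservation of angular momentum (rₚvₚ = rₐvₐ) gives vₚ/vₐ = rₐ/rₚ = 1.351e+13/7.87e+11 ≈ 17.17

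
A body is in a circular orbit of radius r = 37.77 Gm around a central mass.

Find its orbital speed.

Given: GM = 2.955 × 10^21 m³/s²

Convert to SI: r = 37.77 Gm = 3.777e+10 m.
For a circular orbit, gravity supplies the centripetal force, so v = √(GM / r).
v = √(2.955e+21 / 3.777e+10) m/s ≈ 2.797e+05 m/s = 279.7 km/s.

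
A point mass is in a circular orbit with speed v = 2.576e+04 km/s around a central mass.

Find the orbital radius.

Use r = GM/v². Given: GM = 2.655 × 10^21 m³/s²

Convert to SI: v = 2.576e+04 km/s = 2.576e+07 m/s.
For a circular orbit, v² = GM / r, so r = GM / v².
r = 2.655e+21 / (2.576e+07)² m ≈ 4.001e+06 m = 4.001 Mm.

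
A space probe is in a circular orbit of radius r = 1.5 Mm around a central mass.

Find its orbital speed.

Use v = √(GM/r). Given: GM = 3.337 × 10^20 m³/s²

Convert to SI: r = 1.5 Mm = 1.5e+06 m.
For a circular orbit, gravity supplies the centripetal force, so v = √(GM / r).
v = √(3.337e+20 / 1.5e+06) m/s ≈ 1.492e+07 m/s = 1.492e+04 km/s.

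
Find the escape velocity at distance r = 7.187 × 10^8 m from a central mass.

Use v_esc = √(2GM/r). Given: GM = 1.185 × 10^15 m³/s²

Escape velocity comes from setting total energy to zero: ½v² − GM/r = 0 ⇒ v_esc = √(2GM / r).
v_esc = √(2 · 1.185e+15 / 7.187e+08) m/s ≈ 1816 m/s = 1.816 km/s.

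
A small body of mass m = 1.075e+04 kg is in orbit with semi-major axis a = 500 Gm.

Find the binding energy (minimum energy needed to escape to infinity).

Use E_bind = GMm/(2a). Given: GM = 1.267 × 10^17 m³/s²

Convert to SI: a = 500 Gm = 5e+11 m.
Total orbital energy is E = −GMm/(2a); binding energy is E_bind = −E = GMm/(2a).
E_bind = 1.267e+17 · 1.075e+04 / (2 · 5e+11) J ≈ 1.362e+09 J = 1.362 GJ.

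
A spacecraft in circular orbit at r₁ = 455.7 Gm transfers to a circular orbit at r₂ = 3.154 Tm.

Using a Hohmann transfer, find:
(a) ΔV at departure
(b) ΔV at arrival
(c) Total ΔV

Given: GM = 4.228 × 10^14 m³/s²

Convert to SI: r₁ = 455.7 Gm = 4.557e+11 m; r₂ = 3.154 Tm = 3.154e+12 m.
Transfer semi-major axis: a_t = (r₁ + r₂)/2 = (4.557e+11 + 3.154e+12)/2 = 1.80485e+12 m.
Circular speeds: v₁ = √(GM/r₁) = 30.4599 m/s, v₂ = √(GM/r₂) = 11.5781 m/s.
Transfer speeds (vis-viva v² = GM(2/r − 1/a_t)): v₁ᵗ = 40.266 m/s, v₂ᵗ = 5.81776 m/s.
(a) ΔV₁ = |v₁ᵗ − v₁| ≈ 9.806 m/s = 9.806 m/s.
(b) ΔV₂ = |v₂ − v₂ᵗ| ≈ 5.76 m/s = 5.76 m/s.
(c) ΔV_total = ΔV₁ + ΔV₂ ≈ 15.57 m/s = 15.57 m/s.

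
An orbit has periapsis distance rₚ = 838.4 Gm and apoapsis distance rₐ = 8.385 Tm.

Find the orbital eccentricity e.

Convert to SI: rₚ = 838.4 Gm = 8.384e+11 m; rₐ = 8.385 Tm = 8.385e+12 m.
e = (rₐ − rₚ) / (rₐ + rₚ).
e = (8.385e+12 − 8.384e+11) / (8.385e+12 + 8.384e+11) = 7.5466e+12 / 9.2234e+12 ≈ 0.8182.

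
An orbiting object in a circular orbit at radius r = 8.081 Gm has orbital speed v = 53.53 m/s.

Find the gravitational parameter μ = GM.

Convert to SI: r = 8.081 Gm = 8.081e+09 m.
For a circular orbit v² = GM/r, so GM = v² · r.
GM = (53.53)² · 8.081e+09 m³/s² ≈ 2.316e+13 m³/s² = 2.316 × 10^13 m³/s².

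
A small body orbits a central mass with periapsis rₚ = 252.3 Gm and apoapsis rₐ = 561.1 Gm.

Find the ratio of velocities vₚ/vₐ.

Convert to SI: rₚ = 252.3 Gm = 2.523e+11 m; rₐ = 561.1 Gm = 5.611e+11 m.
Conservation of angular momentum gives rₚvₚ = rₐvₐ, so vₚ/vₐ = rₐ/rₚ.
vₚ/vₐ = 5.611e+11 / 2.523e+11 ≈ 2.224.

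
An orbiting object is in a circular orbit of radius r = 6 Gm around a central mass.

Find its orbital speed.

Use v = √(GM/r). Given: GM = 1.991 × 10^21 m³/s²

Convert to SI: r = 6 Gm = 6e+09 m.
For a circular orbit, gravity supplies the centripetal force, so v = √(GM / r).
v = √(1.991e+21 / 6e+09) m/s ≈ 5.76e+05 m/s = 576 km/s.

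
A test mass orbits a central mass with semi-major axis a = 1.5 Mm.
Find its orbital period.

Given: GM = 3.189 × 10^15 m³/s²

Convert to SI: a = 1.5 Mm = 1.5e+06 m.
Kepler's third law: T = 2π √(a³ / GM).
Substituting a = 1.5e+06 m and GM = 3.189e+15 m³/s²:
T = 2π √((1.5e+06)³ / 3.189e+15) s
T ≈ 204.4 s = 3.407 minutes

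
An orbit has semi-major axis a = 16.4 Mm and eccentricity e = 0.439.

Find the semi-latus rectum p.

Convert to SI: a = 16.4 Mm = 1.64e+07 m.
p = a (1 − e²).
p = 1.64e+07 · (1 − (0.439)²) = 1.64e+07 · 0.807279 ≈ 1.324e+07 m = 13.24 Mm.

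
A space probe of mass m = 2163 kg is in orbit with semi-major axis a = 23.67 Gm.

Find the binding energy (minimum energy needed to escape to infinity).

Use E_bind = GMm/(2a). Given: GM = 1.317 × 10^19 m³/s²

Convert to SI: a = 23.67 Gm = 2.367e+10 m.
Total orbital energy is E = −GMm/(2a); binding energy is E_bind = −E = GMm/(2a).
E_bind = 1.317e+19 · 2163 / (2 · 2.367e+10) J ≈ 6.017e+11 J = 601.7 GJ.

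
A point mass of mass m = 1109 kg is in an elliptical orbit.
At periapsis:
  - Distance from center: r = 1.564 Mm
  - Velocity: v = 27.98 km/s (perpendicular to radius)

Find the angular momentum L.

Convert to SI: r = 1.564 Mm = 1.564e+06 m; v = 27.98 km/s = 27980 m/s.
Since v is perpendicular to r, L = m · v · r.
L = 1109 · 27980 · 1.564e+06 kg·m²/s ≈ 4.853e+13 kg·m²/s.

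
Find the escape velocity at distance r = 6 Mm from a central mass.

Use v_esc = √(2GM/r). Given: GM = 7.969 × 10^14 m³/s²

Convert to SI: r = 6 Mm = 6e+06 m.
Escape velocity comes from setting total energy to zero: ½v² − GM/r = 0 ⇒ v_esc = √(2GM / r).
v_esc = √(2 · 7.969e+14 / 6e+06) m/s ≈ 1.63e+04 m/s = 16.3 km/s.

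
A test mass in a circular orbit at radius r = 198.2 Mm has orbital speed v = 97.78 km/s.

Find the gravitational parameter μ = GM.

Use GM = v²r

Convert to SI: r = 198.2 Mm = 1.982e+08 m; v = 97.78 km/s = 97780 m/s.
For a circular orbit v² = GM/r, so GM = v² · r.
GM = (97780)² · 1.982e+08 m³/s² ≈ 1.895e+18 m³/s² = 1.895 × 10^18 m³/s².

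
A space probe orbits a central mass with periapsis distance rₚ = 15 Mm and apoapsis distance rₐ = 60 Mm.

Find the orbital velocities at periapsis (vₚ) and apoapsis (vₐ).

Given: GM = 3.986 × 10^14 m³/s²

Convert to SI: rₚ = 15 Mm = 1.5e+07 m; rₐ = 60 Mm = 6e+07 m.
Use the vis-viva equation v² = GM(2/r − 1/a) with a = (rₚ + rₐ)/2 = (1.5e+07 + 6e+07)/2 = 3.75e+07 m.
vₚ = √(GM · (2/rₚ − 1/a)) = √(3.986e+14 · (2/1.5e+07 − 1/3.75e+07)) m/s ≈ 6521 m/s = 6.521 km/s.
vₐ = √(GM · (2/rₐ − 1/a)) = √(3.986e+14 · (2/6e+07 − 1/3.75e+07)) m/s ≈ 1630 m/s = 1.63 km/s.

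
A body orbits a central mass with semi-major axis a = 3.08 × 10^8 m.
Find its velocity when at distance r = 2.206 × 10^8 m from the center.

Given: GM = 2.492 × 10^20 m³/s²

Vis-viva: v = √(GM · (2/r − 1/a)).
2/r − 1/a = 2/2.206e+08 − 1/3.08e+08 = 5.81943e-09 m⁻¹.
v = √(2.492e+20 · 5.81943e-09) m/s ≈ 1.204e+06 m/s = 1204 km/s.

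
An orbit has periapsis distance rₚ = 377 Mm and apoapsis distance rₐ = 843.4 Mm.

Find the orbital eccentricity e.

Convert to SI: rₚ = 377 Mm = 3.77e+08 m; rₐ = 843.4 Mm = 8.434e+08 m.
e = (rₐ − rₚ) / (rₐ + rₚ).
e = (8.434e+08 − 3.77e+08) / (8.434e+08 + 3.77e+08) = 4.664e+08 / 1.2204e+09 ≈ 0.3822.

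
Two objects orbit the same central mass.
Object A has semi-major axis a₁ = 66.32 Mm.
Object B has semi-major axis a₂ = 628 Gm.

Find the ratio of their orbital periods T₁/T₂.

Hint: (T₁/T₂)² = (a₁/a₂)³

Convert to SI: a₁ = 66.32 Mm = 6.632e+07 m; a₂ = 628 Gm = 6.28e+11 m.
From Kepler's third law, (T₁/T₂)² = (a₁/a₂)³, so T₁/T₂ = (a₁/a₂)^(3/2).
a₁/a₂ = 6.632e+07 / 6.28e+11 = 0.000105605.
T₁/T₂ = (0.000105605)^(3/2) ≈ 1.085e-06.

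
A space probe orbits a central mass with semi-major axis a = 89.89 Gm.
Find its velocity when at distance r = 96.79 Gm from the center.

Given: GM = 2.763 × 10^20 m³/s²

Convert to SI: a = 89.89 Gm = 8.989e+10 m; r = 96.79 Gm = 9.679e+10 m.
Vis-viva: v = √(GM · (2/r − 1/a)).
2/r − 1/a = 2/9.679e+10 − 1/8.989e+10 = 9.53858e-12 m⁻¹.
v = √(2.763e+20 · 9.53858e-12) m/s ≈ 5.134e+04 m/s = 51.34 km/s.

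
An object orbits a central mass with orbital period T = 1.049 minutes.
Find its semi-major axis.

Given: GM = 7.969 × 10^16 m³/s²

Convert to SI: T = 1.049 minutes = 62.94 s.
Invert Kepler's third law: a = (GM · T² / (4π²))^(1/3).
Substituting T = 62.94 s and GM = 7.969e+16 m³/s²:
a = (7.969e+16 · (62.94)² / (4π²))^(1/3) m
a ≈ 2e+06 m = 2 Mm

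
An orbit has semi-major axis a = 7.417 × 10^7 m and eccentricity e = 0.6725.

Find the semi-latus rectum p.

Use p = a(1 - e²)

p = a (1 − e²).
p = 7.417e+07 · (1 − (0.6725)²) = 7.417e+07 · 0.547744 ≈ 4.063e+07 m = 4.063 × 10^7 m.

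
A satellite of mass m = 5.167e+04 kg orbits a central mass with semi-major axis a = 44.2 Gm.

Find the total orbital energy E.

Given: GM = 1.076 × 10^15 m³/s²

Convert to SI: a = 44.2 Gm = 4.42e+10 m.
E = −GMm / (2a).
E = −1.076e+15 · 5.167e+04 / (2 · 4.42e+10) J ≈ -6.289e+08 J = -628.9 MJ.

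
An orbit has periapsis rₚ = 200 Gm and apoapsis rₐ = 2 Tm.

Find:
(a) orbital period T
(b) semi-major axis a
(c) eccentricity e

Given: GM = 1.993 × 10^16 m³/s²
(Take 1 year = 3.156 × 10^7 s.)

Convert to SI: rₚ = 200 Gm = 2e+11 m; rₐ = 2 Tm = 2e+12 m.
(a) With a = (rₚ + rₐ)/2 = 1.1e+12 m, T = 2π √(a³/GM) = 2π √((1.1e+12)³/1.993e+16) s ≈ 5.135e+10 s
(b) a = (rₚ + rₐ)/2 = (2e+11 + 2e+12)/2 ≈ 1.1e+12 m
(c) e = (rₐ − rₚ)/(rₐ + rₚ) = (2e+12 − 2e+11)/(2e+12 + 2e+11) ≈ 0.8182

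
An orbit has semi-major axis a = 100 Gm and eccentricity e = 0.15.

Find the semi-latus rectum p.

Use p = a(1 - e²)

Convert to SI: a = 100 Gm = 1e+11 m.
p = a (1 − e²).
p = 1e+11 · (1 − (0.15)²) = 1e+11 · 0.9775 ≈ 9.775e+10 m = 97.75 Gm.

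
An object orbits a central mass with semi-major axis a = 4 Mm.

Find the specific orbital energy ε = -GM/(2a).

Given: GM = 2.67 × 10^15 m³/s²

Convert to SI: a = 4 Mm = 4e+06 m.
ε = −GM / (2a).
ε = −2.67e+15 / (2 · 4e+06) J/kg ≈ -3.338e+08 J/kg = -333.8 MJ/kg.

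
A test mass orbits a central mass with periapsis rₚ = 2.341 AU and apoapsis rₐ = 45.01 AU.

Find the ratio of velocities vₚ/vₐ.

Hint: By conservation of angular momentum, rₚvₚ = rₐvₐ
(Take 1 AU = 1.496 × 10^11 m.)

Convert to SI: rₚ = 2.341 AU = 3.50214e+11 m; rₐ = 45.01 AU = 6.7335e+12 m.
Conservation of angular momentum gives rₚvₚ = rₐvₐ, so vₚ/vₐ = rₐ/rₚ.
vₚ/vₐ = 6.7335e+12 / 3.50214e+11 ≈ 19.23.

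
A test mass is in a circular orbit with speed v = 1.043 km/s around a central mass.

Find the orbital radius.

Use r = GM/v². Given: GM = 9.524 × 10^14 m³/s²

Convert to SI: v = 1.043 km/s = 1043 m/s.
For a circular orbit, v² = GM / r, so r = GM / v².
r = 9.524e+14 / (1043)² m ≈ 8.755e+08 m = 875.5 Mm.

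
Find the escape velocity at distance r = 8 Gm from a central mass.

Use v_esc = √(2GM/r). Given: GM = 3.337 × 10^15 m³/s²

Convert to SI: r = 8 Gm = 8e+09 m.
Escape velocity comes from setting total energy to zero: ½v² − GM/r = 0 ⇒ v_esc = √(2GM / r).
v_esc = √(2 · 3.337e+15 / 8e+09) m/s ≈ 913.4 m/s = 913.4 m/s.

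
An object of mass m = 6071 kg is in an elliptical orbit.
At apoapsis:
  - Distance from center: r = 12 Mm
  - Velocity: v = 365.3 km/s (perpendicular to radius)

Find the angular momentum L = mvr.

Convert to SI: r = 12 Mm = 1.2e+07 m; v = 365.3 km/s = 365300 m/s.
Since v is perpendicular to r, L = m · v · r.
L = 6071 · 365300 · 1.2e+07 kg·m²/s ≈ 2.661e+16 kg·m²/s.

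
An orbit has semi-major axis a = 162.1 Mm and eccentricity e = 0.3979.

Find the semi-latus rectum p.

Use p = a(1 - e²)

Convert to SI: a = 162.1 Mm = 1.621e+08 m.
p = a (1 − e²).
p = 1.621e+08 · (1 − (0.3979)²) = 1.621e+08 · 0.841676 ≈ 1.364e+08 m = 136.4 Mm.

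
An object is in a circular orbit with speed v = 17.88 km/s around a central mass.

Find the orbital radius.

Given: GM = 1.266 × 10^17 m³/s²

Convert to SI: v = 17.88 km/s = 17880 m/s.
For a circular orbit, v² = GM / r, so r = GM / v².
r = 1.266e+17 / (17880)² m ≈ 3.96e+08 m = 396 Mm.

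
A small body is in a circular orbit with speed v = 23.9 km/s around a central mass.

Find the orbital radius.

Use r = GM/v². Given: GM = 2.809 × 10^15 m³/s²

Convert to SI: v = 23.9 km/s = 23900 m/s.
For a circular orbit, v² = GM / r, so r = GM / v².
r = 2.809e+15 / (23900)² m ≈ 4.918e+06 m = 4.918 Mm.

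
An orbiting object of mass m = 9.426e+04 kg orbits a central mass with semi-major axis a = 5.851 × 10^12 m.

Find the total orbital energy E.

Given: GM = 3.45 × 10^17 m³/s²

E = −GMm / (2a).
E = −3.45e+17 · 9.426e+04 / (2 · 5.851e+12) J ≈ -2.779e+09 J = -2.779 GJ.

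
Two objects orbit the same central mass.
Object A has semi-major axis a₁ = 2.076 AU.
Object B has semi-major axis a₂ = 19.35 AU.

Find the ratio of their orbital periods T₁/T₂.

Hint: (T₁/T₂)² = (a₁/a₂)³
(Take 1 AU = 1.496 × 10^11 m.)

Convert to SI: a₁ = 2.076 AU = 3.1057e+11 m; a₂ = 19.35 AU = 2.89476e+12 m.
From Kepler's third law, (T₁/T₂)² = (a₁/a₂)³, so T₁/T₂ = (a₁/a₂)^(3/2).
a₁/a₂ = 3.1057e+11 / 2.89476e+12 = 0.107287.
T₁/T₂ = (0.107287)^(3/2) ≈ 0.03514.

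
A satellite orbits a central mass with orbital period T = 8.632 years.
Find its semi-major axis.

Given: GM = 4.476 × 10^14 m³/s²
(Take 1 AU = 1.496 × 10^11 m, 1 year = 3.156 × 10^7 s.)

Convert to SI: T = 8.632 years = 2.72426e+08 s.
Invert Kepler's third law: a = (GM · T² / (4π²))^(1/3).
Substituting T = 2.72426e+08 s and GM = 4.476e+14 m³/s²:
a = (4.476e+14 · (2.72426e+08)² / (4π²))^(1/3) m
a ≈ 9.441e+09 m = 0.06311 AU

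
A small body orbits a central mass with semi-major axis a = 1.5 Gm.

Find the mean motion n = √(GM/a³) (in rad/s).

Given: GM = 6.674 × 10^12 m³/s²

Convert to SI: a = 1.5 Gm = 1.5e+09 m.
n = √(GM / a³).
n = √(6.674e+12 / (1.5e+09)³) rad/s ≈ 4.447e-08 rad/s.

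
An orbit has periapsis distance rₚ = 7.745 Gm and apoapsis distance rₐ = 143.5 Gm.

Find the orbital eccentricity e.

Convert to SI: rₚ = 7.745 Gm = 7.745e+09 m; rₐ = 143.5 Gm = 1.435e+11 m.
e = (rₐ − rₚ) / (rₐ + rₚ).
e = (1.435e+11 − 7.745e+09) / (1.435e+11 + 7.745e+09) = 1.35755e+11 / 1.51245e+11 ≈ 0.8976.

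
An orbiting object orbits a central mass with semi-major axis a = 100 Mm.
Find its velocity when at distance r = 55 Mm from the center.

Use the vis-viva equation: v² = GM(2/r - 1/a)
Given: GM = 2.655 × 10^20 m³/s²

Convert to SI: a = 100 Mm = 1e+08 m; r = 55 Mm = 5.5e+07 m.
Vis-viva: v = √(GM · (2/r − 1/a)).
2/r − 1/a = 2/5.5e+07 − 1/1e+08 = 2.63636e-08 m⁻¹.
v = √(2.655e+20 · 2.63636e-08) m/s ≈ 2.646e+06 m/s = 2646 km/s.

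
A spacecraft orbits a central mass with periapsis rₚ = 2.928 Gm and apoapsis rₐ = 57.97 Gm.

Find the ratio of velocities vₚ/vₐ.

Convert to SI: rₚ = 2.928 Gm = 2.928e+09 m; rₐ = 57.97 Gm = 5.797e+10 m.
Conservation of angular momentum gives rₚvₚ = rₐvₐ, so vₚ/vₐ = rₐ/rₚ.
vₚ/vₐ = 5.797e+10 / 2.928e+09 ≈ 19.8.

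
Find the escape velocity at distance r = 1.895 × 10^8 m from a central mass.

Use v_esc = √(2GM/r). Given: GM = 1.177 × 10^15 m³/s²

Escape velocity comes from setting total energy to zero: ½v² − GM/r = 0 ⇒ v_esc = √(2GM / r).
v_esc = √(2 · 1.177e+15 / 1.895e+08) m/s ≈ 3525 m/s = 3.525 km/s.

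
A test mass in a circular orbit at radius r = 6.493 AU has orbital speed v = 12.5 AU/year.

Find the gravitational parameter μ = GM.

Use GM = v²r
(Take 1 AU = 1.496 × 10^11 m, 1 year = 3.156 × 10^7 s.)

Convert to SI: r = 6.493 AU = 9.71353e+11 m; v = 12.5 AU/year = 59252.2 m/s.
For a circular orbit v² = GM/r, so GM = v² · r.
GM = (59252.2)² · 9.71353e+11 m³/s² ≈ 3.41e+21 m³/s² = 3.41 × 10^21 m³/s².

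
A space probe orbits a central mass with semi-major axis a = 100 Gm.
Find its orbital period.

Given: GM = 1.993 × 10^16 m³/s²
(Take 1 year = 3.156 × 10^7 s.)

Convert to SI: a = 100 Gm = 1e+11 m.
Kepler's third law: T = 2π √(a³ / GM).
Substituting a = 1e+11 m and GM = 1.993e+16 m³/s²:
T = 2π √((1e+11)³ / 1.993e+16) s
T ≈ 1.407e+09 s = 44.6 years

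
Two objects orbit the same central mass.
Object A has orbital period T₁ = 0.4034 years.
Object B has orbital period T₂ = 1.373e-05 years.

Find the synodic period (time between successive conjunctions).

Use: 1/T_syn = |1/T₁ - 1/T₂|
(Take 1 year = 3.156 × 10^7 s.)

Convert to SI: T₁ = 0.4034 years = 1.27313e+07 s; T₂ = 1.373e-05 years = 433.319 s.
T_syn = |T₁ · T₂ / (T₁ − T₂)|.
T_syn = |1.27313e+07 · 433.319 / (1.27313e+07 − 433.319)| s ≈ 433.3 s = 1.373e-05 years.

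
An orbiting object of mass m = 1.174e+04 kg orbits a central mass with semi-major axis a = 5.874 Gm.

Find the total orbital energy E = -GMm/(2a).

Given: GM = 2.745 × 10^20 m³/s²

Convert to SI: a = 5.874 Gm = 5.874e+09 m.
E = −GMm / (2a).
E = −2.745e+20 · 1.174e+04 / (2 · 5.874e+09) J ≈ -2.743e+14 J = -274.3 TJ.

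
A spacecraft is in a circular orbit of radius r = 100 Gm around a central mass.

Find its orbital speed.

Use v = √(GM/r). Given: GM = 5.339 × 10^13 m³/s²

Convert to SI: r = 100 Gm = 1e+11 m.
For a circular orbit, gravity supplies the centripetal force, so v = √(GM / r).
v = √(5.339e+13 / 1e+11) m/s ≈ 23.11 m/s = 23.11 m/s.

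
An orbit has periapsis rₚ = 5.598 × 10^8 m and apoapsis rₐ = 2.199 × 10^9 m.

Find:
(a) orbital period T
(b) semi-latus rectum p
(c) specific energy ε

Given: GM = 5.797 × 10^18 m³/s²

(a) With a = (rₚ + rₐ)/2 = 1.3794e+09 m, T = 2π √(a³/GM) = 2π √((1.3794e+09)³/5.797e+18) s ≈ 1.337e+05 s
(b) From a = (rₚ + rₐ)/2 = 1.3794e+09 m and e = (rₐ − rₚ)/(rₐ + rₚ) = 0.594171, p = a(1 − e²) = 1.3794e+09 · (1 − (0.594171)²) ≈ 8.924e+08 m
(c) With a = (rₚ + rₐ)/2 = 1.3794e+09 m, ε = −GM/(2a) = −5.797e+18/(2 · 1.3794e+09) J/kg ≈ -2.101e+09 J/kg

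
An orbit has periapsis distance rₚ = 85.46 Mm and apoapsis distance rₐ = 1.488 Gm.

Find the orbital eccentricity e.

Convert to SI: rₚ = 85.46 Mm = 8.546e+07 m; rₐ = 1.488 Gm = 1.488e+09 m.
e = (rₐ − rₚ) / (rₐ + rₚ).
e = (1.488e+09 − 8.546e+07) / (1.488e+09 + 8.546e+07) = 1.40254e+09 / 1.57346e+09 ≈ 0.8914.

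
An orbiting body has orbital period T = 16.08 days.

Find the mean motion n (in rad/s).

Convert to SI: T = 16.08 days = 1.38931e+06 s.
n = 2π / T.
n = 2π / 1.38931e+06 s ≈ 4.523e-06 rad/s.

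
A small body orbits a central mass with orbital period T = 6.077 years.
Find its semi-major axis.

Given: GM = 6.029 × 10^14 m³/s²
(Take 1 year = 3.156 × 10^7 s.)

Convert to SI: T = 6.077 years = 1.9179e+08 s.
Invert Kepler's third law: a = (GM · T² / (4π²))^(1/3).
Substituting T = 1.9179e+08 s and GM = 6.029e+14 m³/s²:
a = (6.029e+14 · (1.9179e+08)² / (4π²))^(1/3) m
a ≈ 8.251e+09 m = 8.251 × 10^9 m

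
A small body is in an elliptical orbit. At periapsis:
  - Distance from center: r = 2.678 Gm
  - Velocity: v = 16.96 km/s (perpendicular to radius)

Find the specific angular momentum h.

Convert to SI: r = 2.678 Gm = 2.678e+09 m; v = 16.96 km/s = 16960 m/s.
With v perpendicular to r, h = r · v.
h = 2.678e+09 · 16960 m²/s ≈ 4.542e+13 m²/s.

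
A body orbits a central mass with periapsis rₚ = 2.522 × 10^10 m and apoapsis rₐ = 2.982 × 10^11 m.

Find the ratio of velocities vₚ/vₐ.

Conservation of angular momentum gives rₚvₚ = rₐvₐ, so vₚ/vₐ = rₐ/rₚ.
vₚ/vₐ = 2.982e+11 / 2.522e+10 ≈ 11.82.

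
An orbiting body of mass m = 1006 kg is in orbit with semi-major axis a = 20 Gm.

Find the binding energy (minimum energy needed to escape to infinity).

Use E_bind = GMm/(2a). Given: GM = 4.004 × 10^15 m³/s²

Convert to SI: a = 20 Gm = 2e+10 m.
Total orbital energy is E = −GMm/(2a); binding energy is E_bind = −E = GMm/(2a).
E_bind = 4.004e+15 · 1006 / (2 · 2e+10) J ≈ 1.007e+08 J = 100.7 MJ.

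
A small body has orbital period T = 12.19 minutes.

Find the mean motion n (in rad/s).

Convert to SI: T = 12.19 minutes = 731.4 s.
n = 2π / T.
n = 2π / 731.4 s ≈ 0.008591 rad/s.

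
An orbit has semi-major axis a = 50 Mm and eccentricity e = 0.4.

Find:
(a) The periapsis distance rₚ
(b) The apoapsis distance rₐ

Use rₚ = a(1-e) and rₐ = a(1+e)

Convert to SI: a = 50 Mm = 5e+07 m.
(a) rₚ = a(1 − e) = 5e+07 · (1 − 0.4) = 5e+07 · 0.6 ≈ 3e+07 m = 30 Mm.
(b) rₐ = a(1 + e) = 5e+07 · (1 + 0.4) = 5e+07 · 1.4 ≈ 7e+07 m = 70 Mm.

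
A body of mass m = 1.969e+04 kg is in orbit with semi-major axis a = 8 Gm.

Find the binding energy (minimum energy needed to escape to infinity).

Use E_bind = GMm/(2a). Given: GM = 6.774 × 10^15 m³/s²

Convert to SI: a = 8 Gm = 8e+09 m.
Total orbital energy is E = −GMm/(2a); binding energy is E_bind = −E = GMm/(2a).
E_bind = 6.774e+15 · 1.969e+04 / (2 · 8e+09) J ≈ 8.336e+09 J = 8.336 GJ.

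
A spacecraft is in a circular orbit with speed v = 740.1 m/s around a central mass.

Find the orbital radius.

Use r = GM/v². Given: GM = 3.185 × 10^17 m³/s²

For a circular orbit, v² = GM / r, so r = GM / v².
r = 3.185e+17 / (740.1)² m ≈ 5.815e+11 m = 5.815 × 10^11 m.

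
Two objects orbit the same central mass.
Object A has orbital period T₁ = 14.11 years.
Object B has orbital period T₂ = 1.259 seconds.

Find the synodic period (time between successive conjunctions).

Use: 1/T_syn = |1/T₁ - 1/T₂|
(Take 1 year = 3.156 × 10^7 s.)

Convert to SI: T₁ = 14.11 years = 4.45312e+08 s.
T_syn = |T₁ · T₂ / (T₁ − T₂)|.
T_syn = |4.45312e+08 · 1.259 / (4.45312e+08 − 1.259)| s ≈ 1.259 s = 1.259 seconds.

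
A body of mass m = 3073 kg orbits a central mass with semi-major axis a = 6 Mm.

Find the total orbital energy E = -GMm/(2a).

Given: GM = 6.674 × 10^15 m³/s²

Convert to SI: a = 6 Mm = 6e+06 m.
E = −GMm / (2a).
E = −6.674e+15 · 3073 / (2 · 6e+06) J ≈ -1.709e+12 J = -1.709 TJ.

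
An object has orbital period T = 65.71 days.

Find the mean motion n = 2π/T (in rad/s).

Convert to SI: T = 65.71 days = 5.67734e+06 s.
n = 2π / T.
n = 2π / 5.67734e+06 s ≈ 1.107e-06 rad/s.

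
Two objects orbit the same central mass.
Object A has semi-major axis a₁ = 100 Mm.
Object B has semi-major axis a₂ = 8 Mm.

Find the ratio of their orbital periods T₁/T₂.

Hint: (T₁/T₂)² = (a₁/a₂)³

Convert to SI: a₁ = 100 Mm = 1e+08 m; a₂ = 8 Mm = 8e+06 m.
From Kepler's third law, (T₁/T₂)² = (a₁/a₂)³, so T₁/T₂ = (a₁/a₂)^(3/2).
a₁/a₂ = 1e+08 / 8e+06 = 12.5.
T₁/T₂ = (12.5)^(3/2) ≈ 44.19.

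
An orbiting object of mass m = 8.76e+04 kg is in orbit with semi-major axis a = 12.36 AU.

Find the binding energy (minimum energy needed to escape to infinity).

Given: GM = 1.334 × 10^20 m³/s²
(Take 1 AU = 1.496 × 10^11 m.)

Convert to SI: a = 12.36 AU = 1.84906e+12 m.
Total orbital energy is E = −GMm/(2a); binding energy is E_bind = −E = GMm/(2a).
E_bind = 1.334e+20 · 8.76e+04 / (2 · 1.84906e+12) J ≈ 3.16e+12 J = 3.16 TJ.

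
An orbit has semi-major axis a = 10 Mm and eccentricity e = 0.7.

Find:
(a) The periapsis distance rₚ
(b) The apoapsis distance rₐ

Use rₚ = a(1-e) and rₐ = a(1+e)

Convert to SI: a = 10 Mm = 1e+07 m.
(a) rₚ = a(1 − e) = 1e+07 · (1 − 0.7) = 1e+07 · 0.3 ≈ 3e+06 m = 3 Mm.
(b) rₐ = a(1 + e) = 1e+07 · (1 + 0.7) = 1e+07 · 1.7 ≈ 1.7e+07 m = 17 Mm.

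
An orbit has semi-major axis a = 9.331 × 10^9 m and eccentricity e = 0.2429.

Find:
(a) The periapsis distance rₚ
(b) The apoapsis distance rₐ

(a) rₚ = a(1 − e) = 9.331e+09 · (1 − 0.2429) = 9.331e+09 · 0.7571 ≈ 7.065e+09 m = 7.065 × 10^9 m.
(b) rₐ = a(1 + e) = 9.331e+09 · (1 + 0.2429) = 9.331e+09 · 1.2429 ≈ 1.16e+10 m = 1.16 × 10^10 m.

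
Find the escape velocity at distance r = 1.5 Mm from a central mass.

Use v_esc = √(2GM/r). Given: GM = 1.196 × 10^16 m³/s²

Convert to SI: r = 1.5 Mm = 1.5e+06 m.
Escape velocity comes from setting total energy to zero: ½v² − GM/r = 0 ⇒ v_esc = √(2GM / r).
v_esc = √(2 · 1.196e+16 / 1.5e+06) m/s ≈ 1.263e+05 m/s = 126.3 km/s.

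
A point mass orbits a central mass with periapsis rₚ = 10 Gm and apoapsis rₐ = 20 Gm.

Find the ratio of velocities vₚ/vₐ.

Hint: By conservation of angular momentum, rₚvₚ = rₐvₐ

Convert to SI: rₚ = 10 Gm = 1e+10 m; rₐ = 20 Gm = 2e+10 m.
Conservation of angular momentum gives rₚvₚ = rₐvₐ, so vₚ/vₐ = rₐ/rₚ.
vₚ/vₐ = 2e+10 / 1e+10 ≈ 2.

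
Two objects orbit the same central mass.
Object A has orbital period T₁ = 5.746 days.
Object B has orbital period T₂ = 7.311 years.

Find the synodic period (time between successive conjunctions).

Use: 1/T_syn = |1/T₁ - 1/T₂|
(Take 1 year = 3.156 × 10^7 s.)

Convert to SI: T₁ = 5.746 days = 496454 s; T₂ = 7.311 years = 2.30735e+08 s.
T_syn = |T₁ · T₂ / (T₁ − T₂)|.
T_syn = |496454 · 2.30735e+08 / (496454 − 2.30735e+08)| s ≈ 4.975e+05 s = 5.758 days.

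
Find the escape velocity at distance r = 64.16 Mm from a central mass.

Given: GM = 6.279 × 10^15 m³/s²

Convert to SI: r = 64.16 Mm = 6.416e+07 m.
Escape velocity comes from setting total energy to zero: ½v² − GM/r = 0 ⇒ v_esc = √(2GM / r).
v_esc = √(2 · 6.279e+15 / 6.416e+07) m/s ≈ 1.399e+04 m/s = 13.99 km/s.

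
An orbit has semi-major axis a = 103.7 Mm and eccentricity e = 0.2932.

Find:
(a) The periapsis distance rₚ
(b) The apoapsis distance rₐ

Convert to SI: a = 103.7 Mm = 1.037e+08 m.
(a) rₚ = a(1 − e) = 1.037e+08 · (1 − 0.2932) = 1.037e+08 · 0.7068 ≈ 7.33e+07 m = 73.3 Mm.
(b) rₐ = a(1 + e) = 1.037e+08 · (1 + 0.2932) = 1.037e+08 · 1.2932 ≈ 1.341e+08 m = 134.1 Mm.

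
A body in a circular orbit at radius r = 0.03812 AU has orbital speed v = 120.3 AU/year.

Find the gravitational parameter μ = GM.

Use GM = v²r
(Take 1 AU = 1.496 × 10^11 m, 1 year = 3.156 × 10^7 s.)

Convert to SI: r = 0.03812 AU = 5.70275e+09 m; v = 120.3 AU/year = 570243 m/s.
For a circular orbit v² = GM/r, so GM = v² · r.
GM = (570243)² · 5.70275e+09 m³/s² ≈ 1.854e+21 m³/s² = 1.854 × 10^21 m³/s².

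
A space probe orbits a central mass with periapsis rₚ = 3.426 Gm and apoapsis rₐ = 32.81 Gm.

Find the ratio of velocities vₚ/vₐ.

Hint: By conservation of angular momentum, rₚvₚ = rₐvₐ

Convert to SI: rₚ = 3.426 Gm = 3.426e+09 m; rₐ = 32.81 Gm = 3.281e+10 m.
Conservation of angular momentum gives rₚvₚ = rₐvₐ, so vₚ/vₐ = rₐ/rₚ.
vₚ/vₐ = 3.281e+10 / 3.426e+09 ≈ 9.577.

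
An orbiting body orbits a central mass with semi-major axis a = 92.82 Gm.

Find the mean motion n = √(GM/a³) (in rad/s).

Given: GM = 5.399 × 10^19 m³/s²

Convert to SI: a = 92.82 Gm = 9.282e+10 m.
n = √(GM / a³).
n = √(5.399e+19 / (9.282e+10)³) rad/s ≈ 2.598e-07 rad/s.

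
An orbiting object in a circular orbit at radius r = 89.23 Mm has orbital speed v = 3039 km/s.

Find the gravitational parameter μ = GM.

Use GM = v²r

Convert to SI: r = 89.23 Mm = 8.923e+07 m; v = 3039 km/s = 3.039e+06 m/s.
For a circular orbit v² = GM/r, so GM = v² · r.
GM = (3.039e+06)² · 8.923e+07 m³/s² ≈ 8.241e+20 m³/s² = 8.241 × 10^20 m³/s².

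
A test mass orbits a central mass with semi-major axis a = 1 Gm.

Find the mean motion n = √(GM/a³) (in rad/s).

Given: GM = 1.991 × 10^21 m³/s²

Convert to SI: a = 1 Gm = 1e+09 m.
n = √(GM / a³).
n = √(1.991e+21 / (1e+09)³) rad/s ≈ 0.001411 rad/s.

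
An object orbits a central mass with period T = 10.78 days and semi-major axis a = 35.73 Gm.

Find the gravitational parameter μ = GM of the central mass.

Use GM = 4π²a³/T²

Convert to SI: T = 10.78 days = 931392 s; a = 35.73 Gm = 3.573e+10 m.
GM = 4π² · a³ / T².
GM = 4π² · (3.573e+10)³ / (931392)² m³/s² ≈ 2.076e+21 m³/s² = 2.076 × 10^21 m³/s².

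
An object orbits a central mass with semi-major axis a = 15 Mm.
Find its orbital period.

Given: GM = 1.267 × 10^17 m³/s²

Convert to SI: a = 15 Mm = 1.5e+07 m.
Kepler's third law: T = 2π √(a³ / GM).
Substituting a = 1.5e+07 m and GM = 1.267e+17 m³/s²:
T = 2π √((1.5e+07)³ / 1.267e+17) s
T ≈ 1025 s = 17.09 minutes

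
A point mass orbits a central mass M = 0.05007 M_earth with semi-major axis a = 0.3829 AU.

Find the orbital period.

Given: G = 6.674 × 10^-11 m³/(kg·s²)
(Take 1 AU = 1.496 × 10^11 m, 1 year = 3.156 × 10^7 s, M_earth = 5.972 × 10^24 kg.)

Convert to SI: a = 0.3829 AU = 5.72818e+10 m; M = 0.05007 M_earth = 2.99018e+23 kg.
GM = G · M = 6.674e-11 · 2.99018e+23 = 1.99565e+13 m³/s².
Kepler's third law: T = 2π √(a³ / GM).
Substituting a = 5.72818e+10 m and GM = 1.99565e+13 m³/s²:
T = 2π √((5.72818e+10)³ / 1.99565e+13) s
T ≈ 1.928e+10 s = 611 years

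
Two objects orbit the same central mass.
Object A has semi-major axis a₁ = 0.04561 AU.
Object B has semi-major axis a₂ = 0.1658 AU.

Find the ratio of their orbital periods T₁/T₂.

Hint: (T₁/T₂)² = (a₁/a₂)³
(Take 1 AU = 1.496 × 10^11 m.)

Convert to SI: a₁ = 0.04561 AU = 6.82326e+09 m; a₂ = 0.1658 AU = 2.48037e+10 m.
From Kepler's third law, (T₁/T₂)² = (a₁/a₂)³, so T₁/T₂ = (a₁/a₂)^(3/2).
a₁/a₂ = 6.82326e+09 / 2.48037e+10 = 0.27509.
T₁/T₂ = (0.27509)^(3/2) ≈ 0.1443.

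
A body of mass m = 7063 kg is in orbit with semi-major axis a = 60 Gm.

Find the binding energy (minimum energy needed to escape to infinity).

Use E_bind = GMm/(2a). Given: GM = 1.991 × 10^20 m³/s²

Convert to SI: a = 60 Gm = 6e+10 m.
Total orbital energy is E = −GMm/(2a); binding energy is E_bind = −E = GMm/(2a).
E_bind = 1.991e+20 · 7063 / (2 · 6e+10) J ≈ 1.172e+13 J = 11.72 TJ.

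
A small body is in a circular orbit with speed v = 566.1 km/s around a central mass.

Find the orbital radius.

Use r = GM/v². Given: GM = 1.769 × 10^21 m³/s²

Convert to SI: v = 566.1 km/s = 566100 m/s.
For a circular orbit, v² = GM / r, so r = GM / v².
r = 1.769e+21 / (566100)² m ≈ 5.52e+09 m = 5.52 × 10^9 m.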